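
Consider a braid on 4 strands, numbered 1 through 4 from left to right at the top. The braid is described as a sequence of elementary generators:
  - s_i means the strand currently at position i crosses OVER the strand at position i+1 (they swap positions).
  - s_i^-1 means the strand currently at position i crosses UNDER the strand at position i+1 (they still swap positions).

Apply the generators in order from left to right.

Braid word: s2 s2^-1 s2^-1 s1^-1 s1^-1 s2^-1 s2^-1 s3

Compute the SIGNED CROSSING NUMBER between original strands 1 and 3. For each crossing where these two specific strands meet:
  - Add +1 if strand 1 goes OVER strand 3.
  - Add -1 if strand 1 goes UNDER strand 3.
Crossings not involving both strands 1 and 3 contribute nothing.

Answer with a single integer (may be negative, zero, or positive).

Answer: 0

Derivation:
Gen 1: crossing 2x3. Both 1&3? no. Sum: 0
Gen 2: crossing 3x2. Both 1&3? no. Sum: 0
Gen 3: crossing 2x3. Both 1&3? no. Sum: 0
Gen 4: 1 under 3. Both 1&3? yes. Contrib: -1. Sum: -1
Gen 5: 3 under 1. Both 1&3? yes. Contrib: +1. Sum: 0
Gen 6: crossing 3x2. Both 1&3? no. Sum: 0
Gen 7: crossing 2x3. Both 1&3? no. Sum: 0
Gen 8: crossing 2x4. Both 1&3? no. Sum: 0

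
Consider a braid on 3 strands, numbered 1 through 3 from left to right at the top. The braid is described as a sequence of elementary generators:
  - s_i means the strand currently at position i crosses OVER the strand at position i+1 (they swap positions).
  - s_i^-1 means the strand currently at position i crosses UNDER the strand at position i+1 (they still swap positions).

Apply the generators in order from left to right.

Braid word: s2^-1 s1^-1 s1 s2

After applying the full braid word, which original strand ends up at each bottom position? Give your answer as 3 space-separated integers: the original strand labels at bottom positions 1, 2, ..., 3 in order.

Gen 1 (s2^-1): strand 2 crosses under strand 3. Perm now: [1 3 2]
Gen 2 (s1^-1): strand 1 crosses under strand 3. Perm now: [3 1 2]
Gen 3 (s1): strand 3 crosses over strand 1. Perm now: [1 3 2]
Gen 4 (s2): strand 3 crosses over strand 2. Perm now: [1 2 3]

Answer: 1 2 3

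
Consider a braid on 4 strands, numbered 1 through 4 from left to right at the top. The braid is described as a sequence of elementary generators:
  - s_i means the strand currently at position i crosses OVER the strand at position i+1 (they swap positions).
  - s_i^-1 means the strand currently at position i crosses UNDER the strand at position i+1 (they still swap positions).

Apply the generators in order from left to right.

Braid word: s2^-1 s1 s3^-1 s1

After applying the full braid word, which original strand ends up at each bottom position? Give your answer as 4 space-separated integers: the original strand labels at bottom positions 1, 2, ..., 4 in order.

Gen 1 (s2^-1): strand 2 crosses under strand 3. Perm now: [1 3 2 4]
Gen 2 (s1): strand 1 crosses over strand 3. Perm now: [3 1 2 4]
Gen 3 (s3^-1): strand 2 crosses under strand 4. Perm now: [3 1 4 2]
Gen 4 (s1): strand 3 crosses over strand 1. Perm now: [1 3 4 2]

Answer: 1 3 4 2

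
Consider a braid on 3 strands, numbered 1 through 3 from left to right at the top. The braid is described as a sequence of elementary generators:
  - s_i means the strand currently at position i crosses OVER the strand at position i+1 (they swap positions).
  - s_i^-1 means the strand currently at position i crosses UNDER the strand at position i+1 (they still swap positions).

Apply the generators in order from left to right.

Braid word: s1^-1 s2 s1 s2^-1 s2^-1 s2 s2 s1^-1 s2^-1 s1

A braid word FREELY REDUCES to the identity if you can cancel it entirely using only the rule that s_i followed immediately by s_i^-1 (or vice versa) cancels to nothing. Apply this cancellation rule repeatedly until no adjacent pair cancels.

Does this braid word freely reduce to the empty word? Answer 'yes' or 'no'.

Answer: yes

Derivation:
Gen 1 (s1^-1): push. Stack: [s1^-1]
Gen 2 (s2): push. Stack: [s1^-1 s2]
Gen 3 (s1): push. Stack: [s1^-1 s2 s1]
Gen 4 (s2^-1): push. Stack: [s1^-1 s2 s1 s2^-1]
Gen 5 (s2^-1): push. Stack: [s1^-1 s2 s1 s2^-1 s2^-1]
Gen 6 (s2): cancels prior s2^-1. Stack: [s1^-1 s2 s1 s2^-1]
Gen 7 (s2): cancels prior s2^-1. Stack: [s1^-1 s2 s1]
Gen 8 (s1^-1): cancels prior s1. Stack: [s1^-1 s2]
Gen 9 (s2^-1): cancels prior s2. Stack: [s1^-1]
Gen 10 (s1): cancels prior s1^-1. Stack: []
Reduced word: (empty)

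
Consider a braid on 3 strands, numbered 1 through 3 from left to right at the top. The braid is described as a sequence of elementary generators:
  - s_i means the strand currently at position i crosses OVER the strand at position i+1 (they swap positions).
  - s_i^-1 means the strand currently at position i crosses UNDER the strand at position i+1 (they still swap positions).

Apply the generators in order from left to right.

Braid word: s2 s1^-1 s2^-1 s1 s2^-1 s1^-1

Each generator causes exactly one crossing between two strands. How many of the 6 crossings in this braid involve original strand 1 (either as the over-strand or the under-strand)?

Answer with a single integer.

Answer: 4

Derivation:
Gen 1: crossing 2x3. Involves strand 1? no. Count so far: 0
Gen 2: crossing 1x3. Involves strand 1? yes. Count so far: 1
Gen 3: crossing 1x2. Involves strand 1? yes. Count so far: 2
Gen 4: crossing 3x2. Involves strand 1? no. Count so far: 2
Gen 5: crossing 3x1. Involves strand 1? yes. Count so far: 3
Gen 6: crossing 2x1. Involves strand 1? yes. Count so far: 4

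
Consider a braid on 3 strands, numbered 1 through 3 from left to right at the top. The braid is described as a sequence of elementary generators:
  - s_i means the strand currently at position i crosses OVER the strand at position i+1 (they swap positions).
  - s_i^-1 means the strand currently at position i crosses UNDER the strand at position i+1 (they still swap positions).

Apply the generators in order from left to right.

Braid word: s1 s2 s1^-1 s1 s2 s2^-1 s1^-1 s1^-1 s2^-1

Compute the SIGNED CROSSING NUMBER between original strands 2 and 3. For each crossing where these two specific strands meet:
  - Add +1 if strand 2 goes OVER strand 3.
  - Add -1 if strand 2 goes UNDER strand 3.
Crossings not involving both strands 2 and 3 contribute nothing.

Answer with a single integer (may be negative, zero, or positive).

Gen 1: crossing 1x2. Both 2&3? no. Sum: 0
Gen 2: crossing 1x3. Both 2&3? no. Sum: 0
Gen 3: 2 under 3. Both 2&3? yes. Contrib: -1. Sum: -1
Gen 4: 3 over 2. Both 2&3? yes. Contrib: -1. Sum: -2
Gen 5: crossing 3x1. Both 2&3? no. Sum: -2
Gen 6: crossing 1x3. Both 2&3? no. Sum: -2
Gen 7: 2 under 3. Both 2&3? yes. Contrib: -1. Sum: -3
Gen 8: 3 under 2. Both 2&3? yes. Contrib: +1. Sum: -2
Gen 9: crossing 3x1. Both 2&3? no. Sum: -2

Answer: -2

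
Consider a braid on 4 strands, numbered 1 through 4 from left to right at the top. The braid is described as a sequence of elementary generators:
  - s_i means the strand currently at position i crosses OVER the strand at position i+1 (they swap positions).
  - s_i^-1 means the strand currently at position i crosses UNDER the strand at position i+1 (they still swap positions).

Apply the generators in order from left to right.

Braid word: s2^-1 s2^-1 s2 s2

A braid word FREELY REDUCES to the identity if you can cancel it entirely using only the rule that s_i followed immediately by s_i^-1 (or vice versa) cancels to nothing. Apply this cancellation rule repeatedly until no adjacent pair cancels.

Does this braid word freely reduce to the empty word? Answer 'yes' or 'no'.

Gen 1 (s2^-1): push. Stack: [s2^-1]
Gen 2 (s2^-1): push. Stack: [s2^-1 s2^-1]
Gen 3 (s2): cancels prior s2^-1. Stack: [s2^-1]
Gen 4 (s2): cancels prior s2^-1. Stack: []
Reduced word: (empty)

Answer: yes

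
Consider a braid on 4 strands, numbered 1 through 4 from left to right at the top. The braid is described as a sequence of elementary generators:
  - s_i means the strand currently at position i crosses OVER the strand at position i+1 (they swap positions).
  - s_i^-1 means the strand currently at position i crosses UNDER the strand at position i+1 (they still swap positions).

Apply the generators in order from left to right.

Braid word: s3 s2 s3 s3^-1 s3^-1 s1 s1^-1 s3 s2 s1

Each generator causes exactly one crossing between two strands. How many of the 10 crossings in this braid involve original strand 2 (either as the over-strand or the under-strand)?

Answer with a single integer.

Gen 1: crossing 3x4. Involves strand 2? no. Count so far: 0
Gen 2: crossing 2x4. Involves strand 2? yes. Count so far: 1
Gen 3: crossing 2x3. Involves strand 2? yes. Count so far: 2
Gen 4: crossing 3x2. Involves strand 2? yes. Count so far: 3
Gen 5: crossing 2x3. Involves strand 2? yes. Count so far: 4
Gen 6: crossing 1x4. Involves strand 2? no. Count so far: 4
Gen 7: crossing 4x1. Involves strand 2? no. Count so far: 4
Gen 8: crossing 3x2. Involves strand 2? yes. Count so far: 5
Gen 9: crossing 4x2. Involves strand 2? yes. Count so far: 6
Gen 10: crossing 1x2. Involves strand 2? yes. Count so far: 7

Answer: 7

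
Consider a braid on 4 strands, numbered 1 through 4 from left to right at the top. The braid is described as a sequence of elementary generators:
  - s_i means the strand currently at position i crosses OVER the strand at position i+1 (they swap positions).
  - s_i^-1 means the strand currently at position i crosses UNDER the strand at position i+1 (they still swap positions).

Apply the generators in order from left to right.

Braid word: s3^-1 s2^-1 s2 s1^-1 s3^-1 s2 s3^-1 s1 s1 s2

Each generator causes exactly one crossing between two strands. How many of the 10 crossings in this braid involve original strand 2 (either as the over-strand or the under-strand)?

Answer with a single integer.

Gen 1: crossing 3x4. Involves strand 2? no. Count so far: 0
Gen 2: crossing 2x4. Involves strand 2? yes. Count so far: 1
Gen 3: crossing 4x2. Involves strand 2? yes. Count so far: 2
Gen 4: crossing 1x2. Involves strand 2? yes. Count so far: 3
Gen 5: crossing 4x3. Involves strand 2? no. Count so far: 3
Gen 6: crossing 1x3. Involves strand 2? no. Count so far: 3
Gen 7: crossing 1x4. Involves strand 2? no. Count so far: 3
Gen 8: crossing 2x3. Involves strand 2? yes. Count so far: 4
Gen 9: crossing 3x2. Involves strand 2? yes. Count so far: 5
Gen 10: crossing 3x4. Involves strand 2? no. Count so far: 5

Answer: 5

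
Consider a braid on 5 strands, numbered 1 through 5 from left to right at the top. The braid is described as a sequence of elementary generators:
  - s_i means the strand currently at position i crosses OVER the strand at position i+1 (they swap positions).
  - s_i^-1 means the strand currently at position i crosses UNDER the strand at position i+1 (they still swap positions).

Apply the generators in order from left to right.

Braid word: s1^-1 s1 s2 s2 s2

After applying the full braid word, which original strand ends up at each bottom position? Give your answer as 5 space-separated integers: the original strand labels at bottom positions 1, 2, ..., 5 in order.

Answer: 1 3 2 4 5

Derivation:
Gen 1 (s1^-1): strand 1 crosses under strand 2. Perm now: [2 1 3 4 5]
Gen 2 (s1): strand 2 crosses over strand 1. Perm now: [1 2 3 4 5]
Gen 3 (s2): strand 2 crosses over strand 3. Perm now: [1 3 2 4 5]
Gen 4 (s2): strand 3 crosses over strand 2. Perm now: [1 2 3 4 5]
Gen 5 (s2): strand 2 crosses over strand 3. Perm now: [1 3 2 4 5]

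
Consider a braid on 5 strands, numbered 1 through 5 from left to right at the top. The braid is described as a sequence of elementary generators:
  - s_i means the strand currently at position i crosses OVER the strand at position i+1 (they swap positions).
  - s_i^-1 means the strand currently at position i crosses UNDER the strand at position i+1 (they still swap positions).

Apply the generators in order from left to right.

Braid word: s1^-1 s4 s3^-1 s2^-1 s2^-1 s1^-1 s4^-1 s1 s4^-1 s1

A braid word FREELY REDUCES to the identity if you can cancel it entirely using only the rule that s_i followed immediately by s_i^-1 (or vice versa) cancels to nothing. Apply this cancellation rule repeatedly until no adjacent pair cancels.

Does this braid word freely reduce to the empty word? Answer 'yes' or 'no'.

Gen 1 (s1^-1): push. Stack: [s1^-1]
Gen 2 (s4): push. Stack: [s1^-1 s4]
Gen 3 (s3^-1): push. Stack: [s1^-1 s4 s3^-1]
Gen 4 (s2^-1): push. Stack: [s1^-1 s4 s3^-1 s2^-1]
Gen 5 (s2^-1): push. Stack: [s1^-1 s4 s3^-1 s2^-1 s2^-1]
Gen 6 (s1^-1): push. Stack: [s1^-1 s4 s3^-1 s2^-1 s2^-1 s1^-1]
Gen 7 (s4^-1): push. Stack: [s1^-1 s4 s3^-1 s2^-1 s2^-1 s1^-1 s4^-1]
Gen 8 (s1): push. Stack: [s1^-1 s4 s3^-1 s2^-1 s2^-1 s1^-1 s4^-1 s1]
Gen 9 (s4^-1): push. Stack: [s1^-1 s4 s3^-1 s2^-1 s2^-1 s1^-1 s4^-1 s1 s4^-1]
Gen 10 (s1): push. Stack: [s1^-1 s4 s3^-1 s2^-1 s2^-1 s1^-1 s4^-1 s1 s4^-1 s1]
Reduced word: s1^-1 s4 s3^-1 s2^-1 s2^-1 s1^-1 s4^-1 s1 s4^-1 s1

Answer: no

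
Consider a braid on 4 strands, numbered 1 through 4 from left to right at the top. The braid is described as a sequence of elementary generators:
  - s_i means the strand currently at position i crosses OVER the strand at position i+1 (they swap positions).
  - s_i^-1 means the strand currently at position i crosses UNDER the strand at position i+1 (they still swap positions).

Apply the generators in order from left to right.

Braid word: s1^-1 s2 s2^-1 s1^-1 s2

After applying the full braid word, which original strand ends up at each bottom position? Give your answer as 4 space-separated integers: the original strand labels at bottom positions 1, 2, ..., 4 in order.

Gen 1 (s1^-1): strand 1 crosses under strand 2. Perm now: [2 1 3 4]
Gen 2 (s2): strand 1 crosses over strand 3. Perm now: [2 3 1 4]
Gen 3 (s2^-1): strand 3 crosses under strand 1. Perm now: [2 1 3 4]
Gen 4 (s1^-1): strand 2 crosses under strand 1. Perm now: [1 2 3 4]
Gen 5 (s2): strand 2 crosses over strand 3. Perm now: [1 3 2 4]

Answer: 1 3 2 4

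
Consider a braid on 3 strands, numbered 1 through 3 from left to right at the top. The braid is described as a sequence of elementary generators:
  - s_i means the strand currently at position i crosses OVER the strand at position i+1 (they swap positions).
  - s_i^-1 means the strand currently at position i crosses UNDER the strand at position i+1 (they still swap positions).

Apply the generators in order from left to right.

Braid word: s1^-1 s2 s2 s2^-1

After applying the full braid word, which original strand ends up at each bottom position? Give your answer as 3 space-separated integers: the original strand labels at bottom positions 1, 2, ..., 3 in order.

Gen 1 (s1^-1): strand 1 crosses under strand 2. Perm now: [2 1 3]
Gen 2 (s2): strand 1 crosses over strand 3. Perm now: [2 3 1]
Gen 3 (s2): strand 3 crosses over strand 1. Perm now: [2 1 3]
Gen 4 (s2^-1): strand 1 crosses under strand 3. Perm now: [2 3 1]

Answer: 2 3 1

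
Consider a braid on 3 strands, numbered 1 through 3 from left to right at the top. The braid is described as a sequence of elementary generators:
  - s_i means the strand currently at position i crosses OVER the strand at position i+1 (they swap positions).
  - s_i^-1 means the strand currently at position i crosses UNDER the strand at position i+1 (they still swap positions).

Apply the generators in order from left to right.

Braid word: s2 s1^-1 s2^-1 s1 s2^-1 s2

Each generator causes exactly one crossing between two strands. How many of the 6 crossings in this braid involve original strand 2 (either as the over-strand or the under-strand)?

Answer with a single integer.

Answer: 3

Derivation:
Gen 1: crossing 2x3. Involves strand 2? yes. Count so far: 1
Gen 2: crossing 1x3. Involves strand 2? no. Count so far: 1
Gen 3: crossing 1x2. Involves strand 2? yes. Count so far: 2
Gen 4: crossing 3x2. Involves strand 2? yes. Count so far: 3
Gen 5: crossing 3x1. Involves strand 2? no. Count so far: 3
Gen 6: crossing 1x3. Involves strand 2? no. Count so far: 3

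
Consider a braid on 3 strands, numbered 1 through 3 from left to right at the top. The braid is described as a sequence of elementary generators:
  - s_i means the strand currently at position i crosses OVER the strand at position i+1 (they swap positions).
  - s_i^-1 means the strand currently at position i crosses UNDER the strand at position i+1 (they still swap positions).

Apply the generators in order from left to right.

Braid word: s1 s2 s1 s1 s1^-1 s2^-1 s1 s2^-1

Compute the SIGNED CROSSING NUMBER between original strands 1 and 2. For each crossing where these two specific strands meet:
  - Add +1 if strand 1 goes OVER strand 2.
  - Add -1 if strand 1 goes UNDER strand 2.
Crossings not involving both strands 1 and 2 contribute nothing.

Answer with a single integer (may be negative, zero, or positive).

Answer: 2

Derivation:
Gen 1: 1 over 2. Both 1&2? yes. Contrib: +1. Sum: 1
Gen 2: crossing 1x3. Both 1&2? no. Sum: 1
Gen 3: crossing 2x3. Both 1&2? no. Sum: 1
Gen 4: crossing 3x2. Both 1&2? no. Sum: 1
Gen 5: crossing 2x3. Both 1&2? no. Sum: 1
Gen 6: 2 under 1. Both 1&2? yes. Contrib: +1. Sum: 2
Gen 7: crossing 3x1. Both 1&2? no. Sum: 2
Gen 8: crossing 3x2. Both 1&2? no. Sum: 2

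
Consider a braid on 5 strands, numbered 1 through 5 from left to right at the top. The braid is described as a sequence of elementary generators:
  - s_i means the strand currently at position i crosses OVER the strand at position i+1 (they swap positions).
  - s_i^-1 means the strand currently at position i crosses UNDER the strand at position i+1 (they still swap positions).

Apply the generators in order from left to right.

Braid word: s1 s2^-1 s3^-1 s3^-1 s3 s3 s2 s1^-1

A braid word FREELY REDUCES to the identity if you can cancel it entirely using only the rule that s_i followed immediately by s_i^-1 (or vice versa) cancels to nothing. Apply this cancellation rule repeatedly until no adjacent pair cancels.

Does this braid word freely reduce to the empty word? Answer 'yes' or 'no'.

Gen 1 (s1): push. Stack: [s1]
Gen 2 (s2^-1): push. Stack: [s1 s2^-1]
Gen 3 (s3^-1): push. Stack: [s1 s2^-1 s3^-1]
Gen 4 (s3^-1): push. Stack: [s1 s2^-1 s3^-1 s3^-1]
Gen 5 (s3): cancels prior s3^-1. Stack: [s1 s2^-1 s3^-1]
Gen 6 (s3): cancels prior s3^-1. Stack: [s1 s2^-1]
Gen 7 (s2): cancels prior s2^-1. Stack: [s1]
Gen 8 (s1^-1): cancels prior s1. Stack: []
Reduced word: (empty)

Answer: yes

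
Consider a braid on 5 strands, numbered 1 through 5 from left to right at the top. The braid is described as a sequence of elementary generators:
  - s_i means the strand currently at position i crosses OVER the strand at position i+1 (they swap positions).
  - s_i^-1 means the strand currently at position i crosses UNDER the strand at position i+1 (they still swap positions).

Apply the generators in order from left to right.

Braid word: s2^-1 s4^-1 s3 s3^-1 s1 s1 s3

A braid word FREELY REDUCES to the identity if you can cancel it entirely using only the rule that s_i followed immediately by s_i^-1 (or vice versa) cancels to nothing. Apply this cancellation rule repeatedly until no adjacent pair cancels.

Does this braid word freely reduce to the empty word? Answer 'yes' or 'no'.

Answer: no

Derivation:
Gen 1 (s2^-1): push. Stack: [s2^-1]
Gen 2 (s4^-1): push. Stack: [s2^-1 s4^-1]
Gen 3 (s3): push. Stack: [s2^-1 s4^-1 s3]
Gen 4 (s3^-1): cancels prior s3. Stack: [s2^-1 s4^-1]
Gen 5 (s1): push. Stack: [s2^-1 s4^-1 s1]
Gen 6 (s1): push. Stack: [s2^-1 s4^-1 s1 s1]
Gen 7 (s3): push. Stack: [s2^-1 s4^-1 s1 s1 s3]
Reduced word: s2^-1 s4^-1 s1 s1 s3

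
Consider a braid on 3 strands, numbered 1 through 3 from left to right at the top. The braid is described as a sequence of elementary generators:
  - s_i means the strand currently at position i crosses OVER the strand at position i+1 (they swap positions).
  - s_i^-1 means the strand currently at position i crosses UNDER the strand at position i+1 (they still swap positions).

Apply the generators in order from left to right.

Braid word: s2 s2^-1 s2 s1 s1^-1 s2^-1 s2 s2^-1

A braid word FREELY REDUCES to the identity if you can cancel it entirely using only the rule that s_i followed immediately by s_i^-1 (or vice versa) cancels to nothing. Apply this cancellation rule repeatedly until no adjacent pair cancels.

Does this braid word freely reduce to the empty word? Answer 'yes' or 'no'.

Gen 1 (s2): push. Stack: [s2]
Gen 2 (s2^-1): cancels prior s2. Stack: []
Gen 3 (s2): push. Stack: [s2]
Gen 4 (s1): push. Stack: [s2 s1]
Gen 5 (s1^-1): cancels prior s1. Stack: [s2]
Gen 6 (s2^-1): cancels prior s2. Stack: []
Gen 7 (s2): push. Stack: [s2]
Gen 8 (s2^-1): cancels prior s2. Stack: []
Reduced word: (empty)

Answer: yes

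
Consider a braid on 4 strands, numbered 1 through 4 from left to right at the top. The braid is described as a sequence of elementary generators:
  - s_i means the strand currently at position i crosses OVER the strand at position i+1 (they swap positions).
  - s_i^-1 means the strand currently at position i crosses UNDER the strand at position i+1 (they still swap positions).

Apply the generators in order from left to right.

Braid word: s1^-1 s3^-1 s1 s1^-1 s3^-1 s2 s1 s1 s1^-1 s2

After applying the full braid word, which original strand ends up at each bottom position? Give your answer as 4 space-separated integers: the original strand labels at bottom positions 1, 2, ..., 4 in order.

Answer: 3 1 2 4

Derivation:
Gen 1 (s1^-1): strand 1 crosses under strand 2. Perm now: [2 1 3 4]
Gen 2 (s3^-1): strand 3 crosses under strand 4. Perm now: [2 1 4 3]
Gen 3 (s1): strand 2 crosses over strand 1. Perm now: [1 2 4 3]
Gen 4 (s1^-1): strand 1 crosses under strand 2. Perm now: [2 1 4 3]
Gen 5 (s3^-1): strand 4 crosses under strand 3. Perm now: [2 1 3 4]
Gen 6 (s2): strand 1 crosses over strand 3. Perm now: [2 3 1 4]
Gen 7 (s1): strand 2 crosses over strand 3. Perm now: [3 2 1 4]
Gen 8 (s1): strand 3 crosses over strand 2. Perm now: [2 3 1 4]
Gen 9 (s1^-1): strand 2 crosses under strand 3. Perm now: [3 2 1 4]
Gen 10 (s2): strand 2 crosses over strand 1. Perm now: [3 1 2 4]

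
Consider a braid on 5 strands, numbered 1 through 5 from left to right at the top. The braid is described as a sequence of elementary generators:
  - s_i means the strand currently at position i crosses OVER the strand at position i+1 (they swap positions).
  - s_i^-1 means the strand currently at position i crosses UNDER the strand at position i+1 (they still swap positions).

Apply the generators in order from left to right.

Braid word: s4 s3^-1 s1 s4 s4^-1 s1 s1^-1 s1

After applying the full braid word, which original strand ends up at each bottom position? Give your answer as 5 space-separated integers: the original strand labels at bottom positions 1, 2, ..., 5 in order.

Answer: 1 2 5 3 4

Derivation:
Gen 1 (s4): strand 4 crosses over strand 5. Perm now: [1 2 3 5 4]
Gen 2 (s3^-1): strand 3 crosses under strand 5. Perm now: [1 2 5 3 4]
Gen 3 (s1): strand 1 crosses over strand 2. Perm now: [2 1 5 3 4]
Gen 4 (s4): strand 3 crosses over strand 4. Perm now: [2 1 5 4 3]
Gen 5 (s4^-1): strand 4 crosses under strand 3. Perm now: [2 1 5 3 4]
Gen 6 (s1): strand 2 crosses over strand 1. Perm now: [1 2 5 3 4]
Gen 7 (s1^-1): strand 1 crosses under strand 2. Perm now: [2 1 5 3 4]
Gen 8 (s1): strand 2 crosses over strand 1. Perm now: [1 2 5 3 4]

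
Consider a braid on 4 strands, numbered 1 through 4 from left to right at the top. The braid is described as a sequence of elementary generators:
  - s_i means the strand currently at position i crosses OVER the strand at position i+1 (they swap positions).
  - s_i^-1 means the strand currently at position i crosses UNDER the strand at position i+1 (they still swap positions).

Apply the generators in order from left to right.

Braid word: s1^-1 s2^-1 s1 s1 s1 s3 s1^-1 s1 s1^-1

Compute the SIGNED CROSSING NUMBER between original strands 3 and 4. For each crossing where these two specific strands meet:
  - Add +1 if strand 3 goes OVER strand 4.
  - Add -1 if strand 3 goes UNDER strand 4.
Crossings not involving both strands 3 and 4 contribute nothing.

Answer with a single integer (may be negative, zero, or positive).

Gen 1: crossing 1x2. Both 3&4? no. Sum: 0
Gen 2: crossing 1x3. Both 3&4? no. Sum: 0
Gen 3: crossing 2x3. Both 3&4? no. Sum: 0
Gen 4: crossing 3x2. Both 3&4? no. Sum: 0
Gen 5: crossing 2x3. Both 3&4? no. Sum: 0
Gen 6: crossing 1x4. Both 3&4? no. Sum: 0
Gen 7: crossing 3x2. Both 3&4? no. Sum: 0
Gen 8: crossing 2x3. Both 3&4? no. Sum: 0
Gen 9: crossing 3x2. Both 3&4? no. Sum: 0

Answer: 0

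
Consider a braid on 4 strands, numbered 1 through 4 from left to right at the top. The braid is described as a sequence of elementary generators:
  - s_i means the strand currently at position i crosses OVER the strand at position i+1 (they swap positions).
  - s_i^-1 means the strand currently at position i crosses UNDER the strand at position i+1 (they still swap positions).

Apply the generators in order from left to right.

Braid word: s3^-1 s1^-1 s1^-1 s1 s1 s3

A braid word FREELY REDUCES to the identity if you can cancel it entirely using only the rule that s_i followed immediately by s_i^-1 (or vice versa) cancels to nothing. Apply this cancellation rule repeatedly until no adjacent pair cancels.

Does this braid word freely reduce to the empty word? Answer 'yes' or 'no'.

Gen 1 (s3^-1): push. Stack: [s3^-1]
Gen 2 (s1^-1): push. Stack: [s3^-1 s1^-1]
Gen 3 (s1^-1): push. Stack: [s3^-1 s1^-1 s1^-1]
Gen 4 (s1): cancels prior s1^-1. Stack: [s3^-1 s1^-1]
Gen 5 (s1): cancels prior s1^-1. Stack: [s3^-1]
Gen 6 (s3): cancels prior s3^-1. Stack: []
Reduced word: (empty)

Answer: yes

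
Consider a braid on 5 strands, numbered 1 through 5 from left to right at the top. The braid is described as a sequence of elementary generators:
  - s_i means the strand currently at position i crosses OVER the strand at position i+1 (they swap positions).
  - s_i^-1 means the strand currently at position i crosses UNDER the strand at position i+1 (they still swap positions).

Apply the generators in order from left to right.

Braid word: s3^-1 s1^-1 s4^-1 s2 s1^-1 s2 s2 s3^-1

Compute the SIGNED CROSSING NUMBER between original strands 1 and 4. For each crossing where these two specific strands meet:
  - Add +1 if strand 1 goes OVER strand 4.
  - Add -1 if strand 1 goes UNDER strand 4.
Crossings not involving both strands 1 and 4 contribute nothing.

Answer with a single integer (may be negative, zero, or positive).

Gen 1: crossing 3x4. Both 1&4? no. Sum: 0
Gen 2: crossing 1x2. Both 1&4? no. Sum: 0
Gen 3: crossing 3x5. Both 1&4? no. Sum: 0
Gen 4: 1 over 4. Both 1&4? yes. Contrib: +1. Sum: 1
Gen 5: crossing 2x4. Both 1&4? no. Sum: 1
Gen 6: crossing 2x1. Both 1&4? no. Sum: 1
Gen 7: crossing 1x2. Both 1&4? no. Sum: 1
Gen 8: crossing 1x5. Both 1&4? no. Sum: 1

Answer: 1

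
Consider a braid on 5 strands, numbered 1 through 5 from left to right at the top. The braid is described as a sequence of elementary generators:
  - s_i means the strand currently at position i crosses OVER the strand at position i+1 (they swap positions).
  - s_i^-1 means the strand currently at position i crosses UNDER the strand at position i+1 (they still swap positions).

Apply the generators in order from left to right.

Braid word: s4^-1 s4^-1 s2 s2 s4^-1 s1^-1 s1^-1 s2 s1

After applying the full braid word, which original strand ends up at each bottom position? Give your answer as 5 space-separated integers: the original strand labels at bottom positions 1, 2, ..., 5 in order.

Gen 1 (s4^-1): strand 4 crosses under strand 5. Perm now: [1 2 3 5 4]
Gen 2 (s4^-1): strand 5 crosses under strand 4. Perm now: [1 2 3 4 5]
Gen 3 (s2): strand 2 crosses over strand 3. Perm now: [1 3 2 4 5]
Gen 4 (s2): strand 3 crosses over strand 2. Perm now: [1 2 3 4 5]
Gen 5 (s4^-1): strand 4 crosses under strand 5. Perm now: [1 2 3 5 4]
Gen 6 (s1^-1): strand 1 crosses under strand 2. Perm now: [2 1 3 5 4]
Gen 7 (s1^-1): strand 2 crosses under strand 1. Perm now: [1 2 3 5 4]
Gen 8 (s2): strand 2 crosses over strand 3. Perm now: [1 3 2 5 4]
Gen 9 (s1): strand 1 crosses over strand 3. Perm now: [3 1 2 5 4]

Answer: 3 1 2 5 4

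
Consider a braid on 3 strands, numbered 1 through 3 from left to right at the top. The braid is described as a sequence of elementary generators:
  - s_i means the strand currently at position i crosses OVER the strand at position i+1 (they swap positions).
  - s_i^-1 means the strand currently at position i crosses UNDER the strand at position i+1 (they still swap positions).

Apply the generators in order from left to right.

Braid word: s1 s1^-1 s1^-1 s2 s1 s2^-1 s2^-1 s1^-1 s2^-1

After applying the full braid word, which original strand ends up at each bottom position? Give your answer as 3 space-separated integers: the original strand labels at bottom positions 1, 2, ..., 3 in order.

Answer: 2 1 3

Derivation:
Gen 1 (s1): strand 1 crosses over strand 2. Perm now: [2 1 3]
Gen 2 (s1^-1): strand 2 crosses under strand 1. Perm now: [1 2 3]
Gen 3 (s1^-1): strand 1 crosses under strand 2. Perm now: [2 1 3]
Gen 4 (s2): strand 1 crosses over strand 3. Perm now: [2 3 1]
Gen 5 (s1): strand 2 crosses over strand 3. Perm now: [3 2 1]
Gen 6 (s2^-1): strand 2 crosses under strand 1. Perm now: [3 1 2]
Gen 7 (s2^-1): strand 1 crosses under strand 2. Perm now: [3 2 1]
Gen 8 (s1^-1): strand 3 crosses under strand 2. Perm now: [2 3 1]
Gen 9 (s2^-1): strand 3 crosses under strand 1. Perm now: [2 1 3]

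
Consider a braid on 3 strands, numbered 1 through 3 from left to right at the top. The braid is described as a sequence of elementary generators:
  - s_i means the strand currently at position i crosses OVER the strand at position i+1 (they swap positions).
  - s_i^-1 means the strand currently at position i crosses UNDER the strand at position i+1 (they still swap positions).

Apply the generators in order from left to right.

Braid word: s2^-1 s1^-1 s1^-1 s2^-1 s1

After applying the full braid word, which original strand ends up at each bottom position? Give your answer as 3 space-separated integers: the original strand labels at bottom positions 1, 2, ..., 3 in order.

Answer: 2 1 3

Derivation:
Gen 1 (s2^-1): strand 2 crosses under strand 3. Perm now: [1 3 2]
Gen 2 (s1^-1): strand 1 crosses under strand 3. Perm now: [3 1 2]
Gen 3 (s1^-1): strand 3 crosses under strand 1. Perm now: [1 3 2]
Gen 4 (s2^-1): strand 3 crosses under strand 2. Perm now: [1 2 3]
Gen 5 (s1): strand 1 crosses over strand 2. Perm now: [2 1 3]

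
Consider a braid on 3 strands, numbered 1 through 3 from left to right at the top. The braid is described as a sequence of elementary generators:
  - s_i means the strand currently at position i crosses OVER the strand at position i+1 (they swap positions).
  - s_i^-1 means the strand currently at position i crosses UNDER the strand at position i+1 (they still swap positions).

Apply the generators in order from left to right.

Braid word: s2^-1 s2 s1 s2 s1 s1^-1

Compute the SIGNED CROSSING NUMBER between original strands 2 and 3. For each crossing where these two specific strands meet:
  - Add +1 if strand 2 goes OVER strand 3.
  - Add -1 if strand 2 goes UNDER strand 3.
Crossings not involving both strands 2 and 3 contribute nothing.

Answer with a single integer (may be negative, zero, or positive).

Answer: 0

Derivation:
Gen 1: 2 under 3. Both 2&3? yes. Contrib: -1. Sum: -1
Gen 2: 3 over 2. Both 2&3? yes. Contrib: -1. Sum: -2
Gen 3: crossing 1x2. Both 2&3? no. Sum: -2
Gen 4: crossing 1x3. Both 2&3? no. Sum: -2
Gen 5: 2 over 3. Both 2&3? yes. Contrib: +1. Sum: -1
Gen 6: 3 under 2. Both 2&3? yes. Contrib: +1. Sum: 0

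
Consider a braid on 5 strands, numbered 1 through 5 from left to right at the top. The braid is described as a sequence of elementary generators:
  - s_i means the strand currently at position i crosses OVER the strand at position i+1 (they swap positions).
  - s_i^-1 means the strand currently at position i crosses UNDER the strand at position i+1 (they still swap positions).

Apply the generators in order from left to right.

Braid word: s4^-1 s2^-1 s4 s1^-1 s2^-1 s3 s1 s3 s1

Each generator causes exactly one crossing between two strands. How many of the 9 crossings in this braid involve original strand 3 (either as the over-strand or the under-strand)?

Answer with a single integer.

Gen 1: crossing 4x5. Involves strand 3? no. Count so far: 0
Gen 2: crossing 2x3. Involves strand 3? yes. Count so far: 1
Gen 3: crossing 5x4. Involves strand 3? no. Count so far: 1
Gen 4: crossing 1x3. Involves strand 3? yes. Count so far: 2
Gen 5: crossing 1x2. Involves strand 3? no. Count so far: 2
Gen 6: crossing 1x4. Involves strand 3? no. Count so far: 2
Gen 7: crossing 3x2. Involves strand 3? yes. Count so far: 3
Gen 8: crossing 4x1. Involves strand 3? no. Count so far: 3
Gen 9: crossing 2x3. Involves strand 3? yes. Count so far: 4

Answer: 4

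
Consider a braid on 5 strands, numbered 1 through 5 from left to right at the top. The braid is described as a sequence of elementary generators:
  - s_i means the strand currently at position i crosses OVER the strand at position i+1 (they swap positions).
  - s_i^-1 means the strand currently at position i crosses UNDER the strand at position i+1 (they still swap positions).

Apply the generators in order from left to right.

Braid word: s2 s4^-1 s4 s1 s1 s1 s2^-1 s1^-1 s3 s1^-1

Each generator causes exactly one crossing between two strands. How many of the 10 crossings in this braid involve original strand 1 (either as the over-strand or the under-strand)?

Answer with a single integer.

Gen 1: crossing 2x3. Involves strand 1? no. Count so far: 0
Gen 2: crossing 4x5. Involves strand 1? no. Count so far: 0
Gen 3: crossing 5x4. Involves strand 1? no. Count so far: 0
Gen 4: crossing 1x3. Involves strand 1? yes. Count so far: 1
Gen 5: crossing 3x1. Involves strand 1? yes. Count so far: 2
Gen 6: crossing 1x3. Involves strand 1? yes. Count so far: 3
Gen 7: crossing 1x2. Involves strand 1? yes. Count so far: 4
Gen 8: crossing 3x2. Involves strand 1? no. Count so far: 4
Gen 9: crossing 1x4. Involves strand 1? yes. Count so far: 5
Gen 10: crossing 2x3. Involves strand 1? no. Count so far: 5

Answer: 5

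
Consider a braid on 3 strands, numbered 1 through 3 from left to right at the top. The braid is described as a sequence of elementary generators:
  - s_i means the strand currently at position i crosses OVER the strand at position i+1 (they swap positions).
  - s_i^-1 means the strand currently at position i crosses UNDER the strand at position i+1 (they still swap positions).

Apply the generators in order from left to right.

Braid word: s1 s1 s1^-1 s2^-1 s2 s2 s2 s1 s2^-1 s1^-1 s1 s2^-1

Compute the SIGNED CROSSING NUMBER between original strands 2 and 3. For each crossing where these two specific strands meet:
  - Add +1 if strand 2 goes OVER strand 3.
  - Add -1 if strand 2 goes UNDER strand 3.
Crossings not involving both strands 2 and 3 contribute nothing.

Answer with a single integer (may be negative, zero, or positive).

Gen 1: crossing 1x2. Both 2&3? no. Sum: 0
Gen 2: crossing 2x1. Both 2&3? no. Sum: 0
Gen 3: crossing 1x2. Both 2&3? no. Sum: 0
Gen 4: crossing 1x3. Both 2&3? no. Sum: 0
Gen 5: crossing 3x1. Both 2&3? no. Sum: 0
Gen 6: crossing 1x3. Both 2&3? no. Sum: 0
Gen 7: crossing 3x1. Both 2&3? no. Sum: 0
Gen 8: crossing 2x1. Both 2&3? no. Sum: 0
Gen 9: 2 under 3. Both 2&3? yes. Contrib: -1. Sum: -1
Gen 10: crossing 1x3. Both 2&3? no. Sum: -1
Gen 11: crossing 3x1. Both 2&3? no. Sum: -1
Gen 12: 3 under 2. Both 2&3? yes. Contrib: +1. Sum: 0

Answer: 0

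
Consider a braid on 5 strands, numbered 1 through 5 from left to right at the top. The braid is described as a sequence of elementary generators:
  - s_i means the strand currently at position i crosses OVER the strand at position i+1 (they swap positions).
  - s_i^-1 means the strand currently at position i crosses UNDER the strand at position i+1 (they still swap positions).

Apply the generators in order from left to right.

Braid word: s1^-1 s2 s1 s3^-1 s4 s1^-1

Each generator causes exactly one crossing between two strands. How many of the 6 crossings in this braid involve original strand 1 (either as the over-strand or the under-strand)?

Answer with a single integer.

Gen 1: crossing 1x2. Involves strand 1? yes. Count so far: 1
Gen 2: crossing 1x3. Involves strand 1? yes. Count so far: 2
Gen 3: crossing 2x3. Involves strand 1? no. Count so far: 2
Gen 4: crossing 1x4. Involves strand 1? yes. Count so far: 3
Gen 5: crossing 1x5. Involves strand 1? yes. Count so far: 4
Gen 6: crossing 3x2. Involves strand 1? no. Count so far: 4

Answer: 4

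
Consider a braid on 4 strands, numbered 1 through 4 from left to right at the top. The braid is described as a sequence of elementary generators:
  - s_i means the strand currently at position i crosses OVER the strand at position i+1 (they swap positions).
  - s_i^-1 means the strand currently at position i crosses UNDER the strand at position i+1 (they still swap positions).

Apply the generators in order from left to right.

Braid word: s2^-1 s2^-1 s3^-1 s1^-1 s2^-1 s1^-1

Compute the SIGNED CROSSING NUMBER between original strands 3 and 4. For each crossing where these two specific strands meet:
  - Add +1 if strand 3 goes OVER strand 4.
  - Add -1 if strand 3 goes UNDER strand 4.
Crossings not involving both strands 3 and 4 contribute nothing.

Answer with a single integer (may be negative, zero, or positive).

Gen 1: crossing 2x3. Both 3&4? no. Sum: 0
Gen 2: crossing 3x2. Both 3&4? no. Sum: 0
Gen 3: 3 under 4. Both 3&4? yes. Contrib: -1. Sum: -1
Gen 4: crossing 1x2. Both 3&4? no. Sum: -1
Gen 5: crossing 1x4. Both 3&4? no. Sum: -1
Gen 6: crossing 2x4. Both 3&4? no. Sum: -1

Answer: -1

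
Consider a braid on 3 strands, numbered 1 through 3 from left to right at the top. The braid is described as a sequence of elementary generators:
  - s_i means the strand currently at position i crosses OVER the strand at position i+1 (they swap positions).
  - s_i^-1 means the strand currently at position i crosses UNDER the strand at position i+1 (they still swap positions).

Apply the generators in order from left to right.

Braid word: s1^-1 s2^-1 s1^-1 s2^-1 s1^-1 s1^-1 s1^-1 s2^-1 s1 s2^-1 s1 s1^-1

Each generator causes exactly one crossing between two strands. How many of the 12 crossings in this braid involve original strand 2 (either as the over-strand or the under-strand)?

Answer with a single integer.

Gen 1: crossing 1x2. Involves strand 2? yes. Count so far: 1
Gen 2: crossing 1x3. Involves strand 2? no. Count so far: 1
Gen 3: crossing 2x3. Involves strand 2? yes. Count so far: 2
Gen 4: crossing 2x1. Involves strand 2? yes. Count so far: 3
Gen 5: crossing 3x1. Involves strand 2? no. Count so far: 3
Gen 6: crossing 1x3. Involves strand 2? no. Count so far: 3
Gen 7: crossing 3x1. Involves strand 2? no. Count so far: 3
Gen 8: crossing 3x2. Involves strand 2? yes. Count so far: 4
Gen 9: crossing 1x2. Involves strand 2? yes. Count so far: 5
Gen 10: crossing 1x3. Involves strand 2? no. Count so far: 5
Gen 11: crossing 2x3. Involves strand 2? yes. Count so far: 6
Gen 12: crossing 3x2. Involves strand 2? yes. Count so far: 7

Answer: 7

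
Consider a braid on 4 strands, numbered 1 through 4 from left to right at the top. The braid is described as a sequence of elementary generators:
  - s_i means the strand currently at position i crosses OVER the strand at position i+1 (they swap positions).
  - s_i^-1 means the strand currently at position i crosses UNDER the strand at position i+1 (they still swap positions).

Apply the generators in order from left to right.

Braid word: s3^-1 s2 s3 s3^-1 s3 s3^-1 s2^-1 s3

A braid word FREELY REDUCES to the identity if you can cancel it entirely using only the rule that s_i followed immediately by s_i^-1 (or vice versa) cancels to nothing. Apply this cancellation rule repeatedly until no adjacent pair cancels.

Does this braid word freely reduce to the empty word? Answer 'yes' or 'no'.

Gen 1 (s3^-1): push. Stack: [s3^-1]
Gen 2 (s2): push. Stack: [s3^-1 s2]
Gen 3 (s3): push. Stack: [s3^-1 s2 s3]
Gen 4 (s3^-1): cancels prior s3. Stack: [s3^-1 s2]
Gen 5 (s3): push. Stack: [s3^-1 s2 s3]
Gen 6 (s3^-1): cancels prior s3. Stack: [s3^-1 s2]
Gen 7 (s2^-1): cancels prior s2. Stack: [s3^-1]
Gen 8 (s3): cancels prior s3^-1. Stack: []
Reduced word: (empty)

Answer: yes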